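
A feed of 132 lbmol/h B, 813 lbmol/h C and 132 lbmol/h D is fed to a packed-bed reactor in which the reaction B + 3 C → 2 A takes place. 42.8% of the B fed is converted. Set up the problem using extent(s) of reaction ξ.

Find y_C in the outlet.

0.668

B reacted = 0.428 × 132 = 56.5 lbmol/h; ν_B = −1, so ξ = 56.5/1 = 56.5 lbmol/h.
Outlet amounts (n = n₀ + ν ξ):
  B: 132 − 1(56.5) = 75.5
  C: 813 − 3(56.5) = 643.5
  A: 0 + 2(56.5) = 113
  D: 132 (inert)
Total out = 964 lbmol/h; y_C = 643.5 / 964 = 0.6675.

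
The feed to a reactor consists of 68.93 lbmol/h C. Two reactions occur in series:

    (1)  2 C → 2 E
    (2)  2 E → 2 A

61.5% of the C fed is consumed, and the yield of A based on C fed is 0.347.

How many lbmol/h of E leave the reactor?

18.5 lbmol/h

Conversion of C: C consumed = 2ξ₁ = 0.615 × 68.93 → ξ₁ = 21.2 lbmol/h.
Yield of A: 2ξ₂ / 68.93 = 0.347 → ξ₂ = 11.96 lbmol/h.
Outlet amounts (n = n₀ + Σ ν·ξ):
  C: 68.93 − 2(21.2) = 26.54
  E: 0 + 2(21.2) − 2(11.96) = 18.47
  A: 0 + 2(11.96) = 23.92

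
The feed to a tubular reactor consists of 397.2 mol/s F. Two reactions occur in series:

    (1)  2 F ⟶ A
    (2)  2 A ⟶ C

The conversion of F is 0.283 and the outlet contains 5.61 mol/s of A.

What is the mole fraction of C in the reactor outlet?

Conversion of F: F consumed = 2ξ₁ = 0.283 × 397.2 → ξ₁ = 56.2 mol/s.
A balance: n_A = 0 + 1ξ₁ − 2ξ₂ = 5.61 → ξ₂ = (1·56.2 − 5.61)/2 = 25.3 mol/s.
Outlet amounts (n = n₀ + Σ ν·ξ):
  F: 397.2 − 2(56.2) = 284.8
  A: 0 + 1(56.2) − 2(25.3) = 5.61
  C: 0 + 1(25.3) = 25.3
Total out = 315.7 mol/s; y_C = 25.3 / 315.7 = 0.08013.

0.0801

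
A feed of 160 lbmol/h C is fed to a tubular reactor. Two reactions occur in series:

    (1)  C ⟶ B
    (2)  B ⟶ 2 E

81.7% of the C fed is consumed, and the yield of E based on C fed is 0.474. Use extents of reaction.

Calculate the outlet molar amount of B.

92.8 lbmol/h

Conversion of C: C consumed = 1ξ₁ = 0.817 × 160 → ξ₁ = 130.7 lbmol/h.
Yield of E: 2ξ₂ / 160 = 0.474 → ξ₂ = 37.92 lbmol/h.
Outlet amounts (n = n₀ + Σ ν·ξ):
  C: 160 − 1(130.7) = 29.28
  B: 0 + 1(130.7) − 1(37.92) = 92.8
  E: 0 + 2(37.92) = 75.84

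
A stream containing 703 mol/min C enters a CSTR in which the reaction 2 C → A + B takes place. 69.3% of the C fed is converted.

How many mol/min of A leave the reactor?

C reacted = 0.693 × 703 = 487.2 mol/min; ν_C = −2, so ξ = 487.2/2 = 243.6 mol/min.
Outlet amounts (n = n₀ + ν ξ):
  C: 703 − 2(243.6) = 215.8
  A: 0 + 1(243.6) = 243.6
  B: 0 + 1(243.6) = 243.6

244 mol/min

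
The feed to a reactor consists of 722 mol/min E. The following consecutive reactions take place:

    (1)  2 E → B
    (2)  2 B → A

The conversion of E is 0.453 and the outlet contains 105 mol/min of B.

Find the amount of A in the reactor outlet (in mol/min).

Conversion of E: E consumed = 2ξ₁ = 0.453 × 722 → ξ₁ = 163.5 mol/min.
B balance: n_B = 0 + 1ξ₁ − 2ξ₂ = 105 → ξ₂ = (1·163.5 − 105)/2 = 29.27 mol/min.
Outlet amounts (n = n₀ + Σ ν·ξ):
  E: 722 − 2(163.5) = 394.9
  B: 0 + 1(163.5) − 2(29.27) = 105
  A: 0 + 1(29.27) = 29.27

29.3 mol/min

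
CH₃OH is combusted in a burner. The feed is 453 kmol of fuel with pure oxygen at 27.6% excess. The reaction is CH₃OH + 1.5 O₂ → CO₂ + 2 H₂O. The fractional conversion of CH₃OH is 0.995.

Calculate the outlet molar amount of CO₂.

451 kmol

Stoichiometric O₂ = 1.5 × 453 = 679.5 kmol; O₂ fed = 679.5 × 1.276 = 867 kmol.
Fuel reacted = 0.995 × 453 → ξ = 450.7 kmol.
Outlet (n = n₀ + ν ξ):
  CH₃OH: 453 − 1(450.7) = 2.265
  O₂: 867 − 1.5(450.7) = 190.9
  CO₂: 0 + 1(450.7) = 450.7
  H₂O: 0 + 2(450.7) = 901.5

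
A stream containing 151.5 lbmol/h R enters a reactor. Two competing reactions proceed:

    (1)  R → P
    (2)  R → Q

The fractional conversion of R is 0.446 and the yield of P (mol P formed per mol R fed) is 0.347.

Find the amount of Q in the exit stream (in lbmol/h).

Yield of P: 1ξ₁ / 151.5 = 0.347 → ξ₁ = 52.57 lbmol/h.
Conversion of R: 1ξ₁ + 1ξ₂ = 0.446 × 151.5 = 67.57 → ξ₂ = 15 lbmol/h.
Outlet amounts (n = n₀ + Σ ν·ξ):
  R: 151.5 − 1(52.57) − 1(15) = 83.93
  P: 0 + 1(52.57) = 52.57
  Q: 0 + 1(15) = 15

15 lbmol/h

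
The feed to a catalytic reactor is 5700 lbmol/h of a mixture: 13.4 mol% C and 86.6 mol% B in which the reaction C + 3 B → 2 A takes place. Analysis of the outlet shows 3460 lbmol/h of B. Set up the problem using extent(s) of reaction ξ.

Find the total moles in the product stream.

4720 lbmol/h

For B: n = n₀ − 3ξ → 3460 = 4936 − 3ξ, giving ξ = 492.1 lbmol/h.
Outlet amounts (n = n₀ + ν ξ):
  C: 763.8 − 1(492.1) = 271.7
  B: 4936 − 3(492.1) = 3460
  A: 0 + 2(492.1) = 984.1
Total out = 271.7 + 3460 + 984.1 = 4716 lbmol/h.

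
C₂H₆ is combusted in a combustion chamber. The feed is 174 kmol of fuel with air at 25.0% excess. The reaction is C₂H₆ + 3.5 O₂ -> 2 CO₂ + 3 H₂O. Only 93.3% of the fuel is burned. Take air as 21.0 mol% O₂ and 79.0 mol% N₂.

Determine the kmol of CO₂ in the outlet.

Stoichiometric O₂ = 3.5 × 174 = 609 kmol; O₂ fed = 609 × 1.250 = 761.2 kmol.
N₂ fed = 761.2 × 79/21 = 2864 kmol.
Fuel reacted = 0.933 × 174 → ξ = 162.3 kmol.
Outlet (n = n₀ + ν ξ):
  C₂H₆: 174 − 1(162.3) = 11.66
  O₂: 761.2 − 3.5(162.3) = 193.1
  N₂: 2864 (inert)
  CO₂: 0 + 2(162.3) = 324.7
  H₂O: 0 + 3(162.3) = 487

325 kmol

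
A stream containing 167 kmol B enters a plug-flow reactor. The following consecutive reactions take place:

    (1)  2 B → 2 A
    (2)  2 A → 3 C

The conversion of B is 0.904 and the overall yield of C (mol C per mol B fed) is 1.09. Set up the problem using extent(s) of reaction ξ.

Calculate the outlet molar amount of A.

29.6 kmol

Conversion of B: B consumed = 2ξ₁ = 0.904 × 167 → ξ₁ = 75.48 kmol.
Yield of C: 3ξ₂ / 167 = 1.09 → ξ₂ = 60.68 kmol.
Outlet amounts (n = n₀ + Σ ν·ξ):
  B: 167 − 2(75.48) = 16.03
  A: 0 + 2(75.48) − 2(60.68) = 29.61
  C: 0 + 3(60.68) = 182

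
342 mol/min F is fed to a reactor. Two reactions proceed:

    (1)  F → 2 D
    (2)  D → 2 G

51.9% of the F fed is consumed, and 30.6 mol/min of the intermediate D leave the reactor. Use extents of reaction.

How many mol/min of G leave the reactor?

Conversion of F: F consumed = 1ξ₁ = 0.519 × 342 → ξ₁ = 177.5 mol/min.
D balance: n_D = 0 + 2ξ₁ − 1ξ₂ = 30.6 → ξ₂ = (2·177.5 − 30.6)/1 = 324.4 mol/min.
Outlet amounts (n = n₀ + Σ ν·ξ):
  F: 342 − 1(177.5) = 164.5
  D: 0 + 2(177.5) − 1(324.4) = 30.6
  G: 0 + 2(324.4) = 648.8

649 mol/min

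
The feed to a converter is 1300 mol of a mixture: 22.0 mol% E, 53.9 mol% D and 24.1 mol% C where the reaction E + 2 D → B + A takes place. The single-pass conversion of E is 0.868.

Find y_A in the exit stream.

E reacted = 0.868 × 286 = 248.2 mol; ν_E = −1, so ξ = 248.2/1 = 248.2 mol.
Outlet amounts (n = n₀ + ν ξ):
  E: 286 − 1(248.2) = 37.75
  D: 700.7 − 2(248.2) = 204.2
  B: 0 + 1(248.2) = 248.2
  A: 0 + 1(248.2) = 248.2
  C: 313.3 (inert)
Total out = 1052 mol; y_A = 248.2 / 1052 = 0.236.

0.236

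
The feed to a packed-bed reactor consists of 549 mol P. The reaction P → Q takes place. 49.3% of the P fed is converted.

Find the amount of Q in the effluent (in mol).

271 mol

P reacted = 0.493 × 549 = 270.7 mol; ν_P = −1, so ξ = 270.7/1 = 270.7 mol.
Outlet amounts (n = n₀ + ν ξ):
  P: 549 − 1(270.7) = 278.3
  Q: 0 + 1(270.7) = 270.7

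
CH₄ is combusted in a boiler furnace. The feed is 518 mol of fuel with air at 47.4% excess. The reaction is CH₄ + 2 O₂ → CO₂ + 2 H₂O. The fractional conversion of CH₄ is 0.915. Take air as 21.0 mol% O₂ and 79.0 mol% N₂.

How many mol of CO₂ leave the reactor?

474 mol

Stoichiometric O₂ = 2 × 518 = 1036 mol; O₂ fed = 1036 × 1.474 = 1527 mol.
N₂ fed = 1527 × 79/21 = 5745 mol.
Fuel reacted = 0.915 × 518 → ξ = 474 mol.
Outlet (n = n₀ + ν ξ):
  CH₄: 518 − 1(474) = 44.03
  O₂: 1527 − 2(474) = 579.1
  N₂: 5745 (inert)
  CO₂: 0 + 1(474) = 474
  H₂O: 0 + 2(474) = 947.9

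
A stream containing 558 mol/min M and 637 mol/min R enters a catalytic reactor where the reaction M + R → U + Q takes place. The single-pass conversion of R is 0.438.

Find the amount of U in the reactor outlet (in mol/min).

279 mol/min

R reacted = 0.438 × 637 = 279 mol/min; ν_R = −1, so ξ = 279/1 = 279 mol/min.
Outlet amounts (n = n₀ + ν ξ):
  M: 558 − 1(279) = 279
  R: 637 − 1(279) = 358
  U: 0 + 1(279) = 279
  Q: 0 + 1(279) = 279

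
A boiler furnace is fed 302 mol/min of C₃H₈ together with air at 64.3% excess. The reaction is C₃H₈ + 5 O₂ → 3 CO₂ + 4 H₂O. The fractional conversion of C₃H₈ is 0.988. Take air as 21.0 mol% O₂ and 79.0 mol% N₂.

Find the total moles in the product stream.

12400 mol/min

Stoichiometric O₂ = 5 × 302 = 1510 mol/min; O₂ fed = 1510 × 1.643 = 2481 mol/min.
N₂ fed = 2481 × 79/21 = 9333 mol/min.
Fuel reacted = 0.988 × 302 → ξ = 298.4 mol/min.
Outlet (n = n₀ + ν ξ):
  C₃H₈: 302 − 1(298.4) = 3.624
  O₂: 2481 − 5(298.4) = 989
  N₂: 9333 (inert)
  CO₂: 0 + 3(298.4) = 895.1
  H₂O: 0 + 4(298.4) = 1194
Total out = 3.624 + 989 + 9333 + 895.1 + 1194 = 12410 mol/min.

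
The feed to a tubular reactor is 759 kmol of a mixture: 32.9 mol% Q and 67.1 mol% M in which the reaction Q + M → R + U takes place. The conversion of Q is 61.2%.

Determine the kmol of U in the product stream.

Q reacted = 0.612 × 249.7 = 152.8 kmol; ν_Q = −1, so ξ = 152.8/1 = 152.8 kmol.
Outlet amounts (n = n₀ + ν ξ):
  Q: 249.7 − 1(152.8) = 96.89
  M: 509.3 − 1(152.8) = 356.5
  R: 0 + 1(152.8) = 152.8
  U: 0 + 1(152.8) = 152.8

153 kmol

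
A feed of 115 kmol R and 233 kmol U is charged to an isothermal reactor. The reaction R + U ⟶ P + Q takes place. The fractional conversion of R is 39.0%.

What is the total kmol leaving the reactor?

R reacted = 0.39 × 115 = 44.85 kmol; ν_R = −1, so ξ = 44.85/1 = 44.85 kmol.
Outlet amounts (n = n₀ + ν ξ):
  R: 115 − 1(44.85) = 70.15
  U: 233 − 1(44.85) = 188.2
  P: 0 + 1(44.85) = 44.85
  Q: 0 + 1(44.85) = 44.85
Total out = 70.15 + 188.2 + 44.85 + 44.85 = 348 kmol.

348 kmol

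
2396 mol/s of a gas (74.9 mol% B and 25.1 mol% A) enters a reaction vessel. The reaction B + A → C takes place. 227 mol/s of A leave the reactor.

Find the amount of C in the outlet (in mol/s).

374 mol/s

For A: n = n₀ − 1ξ → 227 = 601.4 − 1ξ, giving ξ = 374.4 mol/s.
Outlet amounts (n = n₀ + ν ξ):
  B: 1795 − 1(374.4) = 1420
  A: 601.4 − 1(374.4) = 227
  C: 0 + 1(374.4) = 374.4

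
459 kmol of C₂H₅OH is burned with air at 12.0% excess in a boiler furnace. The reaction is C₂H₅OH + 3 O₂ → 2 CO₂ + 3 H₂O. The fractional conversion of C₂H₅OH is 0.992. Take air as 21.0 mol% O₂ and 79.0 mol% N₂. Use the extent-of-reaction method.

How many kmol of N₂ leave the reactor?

Stoichiometric O₂ = 3 × 459 = 1377 kmol; O₂ fed = 1377 × 1.120 = 1542 kmol.
N₂ fed = 1542 × 79/21 = 5802 kmol.
Fuel reacted = 0.992 × 459 → ξ = 455.3 kmol.
Outlet (n = n₀ + ν ξ):
  C₂H₅OH: 459 − 1(455.3) = 3.672
  O₂: 1542 − 3(455.3) = 176.3
  N₂: 5802 (inert)
  CO₂: 0 + 2(455.3) = 910.7
  H₂O: 0 + 3(455.3) = 1366

5800 kmol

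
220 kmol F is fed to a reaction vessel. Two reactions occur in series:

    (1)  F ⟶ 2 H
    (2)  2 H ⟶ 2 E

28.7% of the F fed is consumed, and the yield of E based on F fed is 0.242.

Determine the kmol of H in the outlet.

73 kmol

Conversion of F: F consumed = 1ξ₁ = 0.287 × 220 → ξ₁ = 63.14 kmol.
Yield of E: 2ξ₂ / 220 = 0.242 → ξ₂ = 26.62 kmol.
Outlet amounts (n = n₀ + Σ ν·ξ):
  F: 220 − 1(63.14) = 156.9
  H: 0 + 2(63.14) − 2(26.62) = 73.04
  E: 0 + 2(26.62) = 53.24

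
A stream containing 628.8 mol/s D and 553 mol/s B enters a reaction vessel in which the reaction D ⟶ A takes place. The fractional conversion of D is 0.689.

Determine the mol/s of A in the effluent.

D reacted = 0.689 × 628.8 = 433.2 mol/s; ν_D = −1, so ξ = 433.2/1 = 433.2 mol/s.
Outlet amounts (n = n₀ + ν ξ):
  D: 628.8 − 1(433.2) = 195.6
  A: 0 + 1(433.2) = 433.2
  B: 553 (inert)

433 mol/s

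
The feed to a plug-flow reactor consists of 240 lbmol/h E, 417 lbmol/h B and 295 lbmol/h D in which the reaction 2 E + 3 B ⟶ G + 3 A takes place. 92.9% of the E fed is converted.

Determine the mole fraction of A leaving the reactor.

E reacted = 0.929 × 240 = 223 lbmol/h; ν_E = −2, so ξ = 223/2 = 111.5 lbmol/h.
Outlet amounts (n = n₀ + ν ξ):
  E: 240 − 2(111.5) = 17.04
  B: 417 − 3(111.5) = 82.56
  G: 0 + 1(111.5) = 111.5
  A: 0 + 3(111.5) = 334.4
  D: 295 (inert)
Total out = 840.5 lbmol/h; y_A = 334.4 / 840.5 = 0.3979.

0.398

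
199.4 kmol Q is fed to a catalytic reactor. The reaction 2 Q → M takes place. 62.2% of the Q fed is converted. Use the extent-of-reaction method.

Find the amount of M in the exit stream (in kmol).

62 kmol

Q reacted = 0.622 × 199.4 = 124 kmol; ν_Q = −2, so ξ = 124/2 = 62.01 kmol.
Outlet amounts (n = n₀ + ν ξ):
  Q: 199.4 − 2(62.01) = 75.37
  M: 0 + 1(62.01) = 62.01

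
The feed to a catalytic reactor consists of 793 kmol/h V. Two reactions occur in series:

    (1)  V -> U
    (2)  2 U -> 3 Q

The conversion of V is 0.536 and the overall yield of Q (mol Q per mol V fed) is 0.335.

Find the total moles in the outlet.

Conversion of V: V consumed = 1ξ₁ = 0.536 × 793 → ξ₁ = 425 kmol/h.
Yield of Q: 3ξ₂ / 793 = 0.335 → ξ₂ = 88.55 kmol/h.
Outlet amounts (n = n₀ + Σ ν·ξ):
  V: 793 − 1(425) = 368
  U: 0 + 1(425) − 2(88.55) = 247.9
  Q: 0 + 3(88.55) = 265.7
Total out = 368 + 247.9 + 265.7 = 881.6 kmol/h.

882 kmol/h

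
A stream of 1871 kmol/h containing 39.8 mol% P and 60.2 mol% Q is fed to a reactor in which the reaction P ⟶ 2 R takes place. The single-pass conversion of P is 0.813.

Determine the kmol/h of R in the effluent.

P reacted = 0.813 × 744.7 = 605.4 kmol/h; ν_P = −1, so ξ = 605.4/1 = 605.4 kmol/h.
Outlet amounts (n = n₀ + ν ξ):
  P: 744.7 − 1(605.4) = 139.3
  R: 0 + 2(605.4) = 1211
  Q: 1126 (inert)

1210 kmol/h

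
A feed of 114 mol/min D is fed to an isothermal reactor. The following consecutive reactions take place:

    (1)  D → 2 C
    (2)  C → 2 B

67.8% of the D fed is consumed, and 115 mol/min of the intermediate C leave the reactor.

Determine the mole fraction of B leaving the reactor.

Conversion of D: D consumed = 1ξ₁ = 0.678 × 114 → ξ₁ = 77.29 mol/min.
C balance: n_C = 0 + 2ξ₁ − 1ξ₂ = 115 → ξ₂ = (2·77.29 − 115)/1 = 39.58 mol/min.
Outlet amounts (n = n₀ + Σ ν·ξ):
  D: 114 − 1(77.29) = 36.71
  C: 0 + 2(77.29) − 1(39.58) = 115
  B: 0 + 2(39.58) = 79.17
Total out = 230.9 mol/min; y_B = 79.17 / 230.9 = 0.3429.

0.343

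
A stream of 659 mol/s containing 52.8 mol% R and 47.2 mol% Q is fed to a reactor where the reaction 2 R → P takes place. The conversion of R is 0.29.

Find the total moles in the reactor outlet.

R reacted = 0.29 × 348 = 100.9 mol/s; ν_R = −2, so ξ = 100.9/2 = 50.45 mol/s.
Outlet amounts (n = n₀ + ν ξ):
  R: 348 − 2(50.45) = 247
  P: 0 + 1(50.45) = 50.45
  Q: 311 (inert)
Total out = 247 + 50.45 + 311 = 608.5 mol/s.

609 mol/s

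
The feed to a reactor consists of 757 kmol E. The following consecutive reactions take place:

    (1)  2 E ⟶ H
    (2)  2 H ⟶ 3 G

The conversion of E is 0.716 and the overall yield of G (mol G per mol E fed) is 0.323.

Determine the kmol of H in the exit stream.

108 kmol

Conversion of E: E consumed = 2ξ₁ = 0.716 × 757 → ξ₁ = 271 kmol.
Yield of G: 3ξ₂ / 757 = 0.323 → ξ₂ = 81.5 kmol.
Outlet amounts (n = n₀ + Σ ν·ξ):
  E: 757 − 2(271) = 215
  H: 0 + 1(271) − 2(81.5) = 108
  G: 0 + 3(81.5) = 244.5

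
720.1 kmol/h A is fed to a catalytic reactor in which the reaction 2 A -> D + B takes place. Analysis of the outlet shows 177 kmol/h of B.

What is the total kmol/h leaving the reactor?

For B: n = n₀ + 1ξ → 177 = 0 + 1ξ, giving ξ = 177 kmol/h.
Outlet amounts (n = n₀ + ν ξ):
  A: 720.1 − 2(177) = 366.1
  D: 0 + 1(177) = 177
  B: 0 + 1(177) = 177
Total out = 366.1 + 177 + 177 = 720.1 kmol/h.

720 kmol/h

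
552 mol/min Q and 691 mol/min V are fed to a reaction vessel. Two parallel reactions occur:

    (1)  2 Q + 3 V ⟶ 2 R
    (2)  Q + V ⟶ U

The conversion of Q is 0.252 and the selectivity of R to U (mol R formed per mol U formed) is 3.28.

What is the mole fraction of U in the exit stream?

0.0309

Conversion of Q: Q consumed = 0.252 × 552 = 139.1 mol/min = 2ξ₁ + 1ξ₂.
Selectivity: 2ξ₁ / (1ξ₂) = 3.28 → ξ₁ = 1.64 ξ₂.
Substitute: (2·1.64 + 1) ξ₂ = 139.1 → ξ₂ = 32.5 mol/min, ξ₁ = 53.3 mol/min.
Outlet amounts (n = n₀ + Σ ν·ξ):
  Q: 552 − 2(53.3) − 1(32.5) = 412.9
  V: 691 − 3(53.3) − 1(32.5) = 498.6
  R: 0 + 2(53.3) = 106.6
  U: 0 + 1(32.5) = 32.5
Total out = 1051 mol/min; y_U = 32.5 / 1051 = 0.03094.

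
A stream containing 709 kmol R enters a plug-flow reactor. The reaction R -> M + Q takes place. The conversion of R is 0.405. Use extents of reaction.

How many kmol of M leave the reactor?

R reacted = 0.405 × 709 = 287.1 kmol; ν_R = −1, so ξ = 287.1/1 = 287.1 kmol.
Outlet amounts (n = n₀ + ν ξ):
  R: 709 − 1(287.1) = 421.9
  M: 0 + 1(287.1) = 287.1
  Q: 0 + 1(287.1) = 287.1

287 kmol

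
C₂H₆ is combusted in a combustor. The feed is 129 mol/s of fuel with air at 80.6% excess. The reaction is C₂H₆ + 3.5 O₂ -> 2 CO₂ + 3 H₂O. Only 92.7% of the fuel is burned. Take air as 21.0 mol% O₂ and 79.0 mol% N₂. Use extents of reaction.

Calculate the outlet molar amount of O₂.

Stoichiometric O₂ = 3.5 × 129 = 451.5 mol/s; O₂ fed = 451.5 × 1.806 = 815.4 mol/s.
N₂ fed = 815.4 × 79/21 = 3067 mol/s.
Fuel reacted = 0.927 × 129 → ξ = 119.6 mol/s.
Outlet (n = n₀ + ν ξ):
  C₂H₆: 129 − 1(119.6) = 9.417
  O₂: 815.4 − 3.5(119.6) = 396.9
  N₂: 3067 (inert)
  CO₂: 0 + 2(119.6) = 239.2
  H₂O: 0 + 3(119.6) = 358.7

397 mol/s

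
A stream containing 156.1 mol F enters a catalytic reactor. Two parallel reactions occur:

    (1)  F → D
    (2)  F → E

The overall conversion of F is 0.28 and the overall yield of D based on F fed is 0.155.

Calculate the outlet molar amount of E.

19.5 mol

Yield of D: 1ξ₁ / 156.1 = 0.155 → ξ₁ = 24.2 mol.
Conversion of F: 1ξ₁ + 1ξ₂ = 0.28 × 156.1 = 43.71 → ξ₂ = 19.51 mol.
Outlet amounts (n = n₀ + Σ ν·ξ):
  F: 156.1 − 1(24.2) − 1(19.51) = 112.4
  D: 0 + 1(24.2) = 24.2
  E: 0 + 1(19.51) = 19.51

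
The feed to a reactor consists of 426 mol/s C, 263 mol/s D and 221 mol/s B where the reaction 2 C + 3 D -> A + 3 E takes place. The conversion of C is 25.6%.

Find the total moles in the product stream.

855 mol/s

C reacted = 0.256 × 426 = 109.1 mol/s; ν_C = −2, so ξ = 109.1/2 = 54.53 mol/s.
Outlet amounts (n = n₀ + ν ξ):
  C: 426 − 2(54.53) = 316.9
  D: 263 − 3(54.53) = 99.42
  A: 0 + 1(54.53) = 54.53
  E: 0 + 3(54.53) = 163.6
  B: 221 (inert)
Total out = 316.9 + 99.42 + 54.53 + 163.6 + 221 = 855.5 mol/s.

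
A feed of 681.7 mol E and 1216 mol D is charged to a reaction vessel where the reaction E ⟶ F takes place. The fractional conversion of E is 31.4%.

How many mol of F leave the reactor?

214 mol

E reacted = 0.314 × 681.7 = 214.1 mol; ν_E = −1, so ξ = 214.1/1 = 214.1 mol.
Outlet amounts (n = n₀ + ν ξ):
  E: 681.7 − 1(214.1) = 467.6
  F: 0 + 1(214.1) = 214.1
  D: 1216 (inert)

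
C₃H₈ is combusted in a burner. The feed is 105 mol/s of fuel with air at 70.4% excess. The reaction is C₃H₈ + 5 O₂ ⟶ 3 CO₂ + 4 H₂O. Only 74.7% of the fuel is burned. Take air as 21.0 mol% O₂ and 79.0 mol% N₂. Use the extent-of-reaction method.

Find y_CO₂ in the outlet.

Stoichiometric O₂ = 5 × 105 = 525 mol/s; O₂ fed = 525 × 1.704 = 894.6 mol/s.
N₂ fed = 894.6 × 79/21 = 3365 mol/s.
Fuel reacted = 0.747 × 105 → ξ = 78.44 mol/s.
Outlet (n = n₀ + ν ξ):
  C₃H₈: 105 − 1(78.44) = 26.56
  O₂: 894.6 − 5(78.44) = 502.4
  N₂: 3365 (inert)
  CO₂: 0 + 3(78.44) = 235.3
  H₂O: 0 + 4(78.44) = 313.7
Total out = 4443 mol/s; y_CO₂ = 235.3 / 4443 = 0.05296.

0.053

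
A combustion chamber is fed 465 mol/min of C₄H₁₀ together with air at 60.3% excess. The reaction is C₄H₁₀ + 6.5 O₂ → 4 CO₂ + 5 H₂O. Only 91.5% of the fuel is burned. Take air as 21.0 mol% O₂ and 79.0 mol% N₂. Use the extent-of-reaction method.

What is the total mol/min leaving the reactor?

24200 mol/min

Stoichiometric O₂ = 6.5 × 465 = 3022 mol/min; O₂ fed = 3022 × 1.603 = 4845 mol/min.
N₂ fed = 4845 × 79/21 = 18230 mol/min.
Fuel reacted = 0.915 × 465 → ξ = 425.5 mol/min.
Outlet (n = n₀ + ν ξ):
  C₄H₁₀: 465 − 1(425.5) = 39.52
  O₂: 4845 − 6.5(425.5) = 2079
  N₂: 18230 (inert)
  CO₂: 0 + 4(425.5) = 1702
  H₂O: 0 + 5(425.5) = 2127
Total out = 39.52 + 2079 + 18230 + 1702 + 2127 = 24170 mol/min.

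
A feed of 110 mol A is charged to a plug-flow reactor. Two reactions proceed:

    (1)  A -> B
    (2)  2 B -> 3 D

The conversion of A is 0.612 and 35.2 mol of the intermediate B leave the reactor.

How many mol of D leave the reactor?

48.2 mol

Conversion of A: A consumed = 1ξ₁ = 0.612 × 110 → ξ₁ = 67.32 mol.
B balance: n_B = 0 + 1ξ₁ − 2ξ₂ = 35.2 → ξ₂ = (1·67.32 − 35.2)/2 = 16.06 mol.
Outlet amounts (n = n₀ + Σ ν·ξ):
  A: 110 − 1(67.32) = 42.68
  B: 0 + 1(67.32) − 2(16.06) = 35.2
  D: 0 + 3(16.06) = 48.18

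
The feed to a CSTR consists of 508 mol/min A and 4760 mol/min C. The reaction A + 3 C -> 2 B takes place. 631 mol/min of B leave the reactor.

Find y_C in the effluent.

For B: n = n₀ + 2ξ → 631 = 0 + 2ξ, giving ξ = 315.5 mol/min.
Outlet amounts (n = n₀ + ν ξ):
  A: 508 − 1(315.5) = 192.5
  C: 4760 − 3(315.5) = 3814
  B: 0 + 2(315.5) = 631
Total out = 4637 mol/min; y_C = 3814 / 4637 = 0.8224.

0.822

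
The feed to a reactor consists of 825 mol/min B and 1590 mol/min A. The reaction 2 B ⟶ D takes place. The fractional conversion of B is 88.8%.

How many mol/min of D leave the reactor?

B reacted = 0.888 × 825 = 732.6 mol/min; ν_B = −2, so ξ = 732.6/2 = 366.3 mol/min.
Outlet amounts (n = n₀ + ν ξ):
  B: 825 − 2(366.3) = 92.4
  D: 0 + 1(366.3) = 366.3
  A: 1590 (inert)

366 mol/min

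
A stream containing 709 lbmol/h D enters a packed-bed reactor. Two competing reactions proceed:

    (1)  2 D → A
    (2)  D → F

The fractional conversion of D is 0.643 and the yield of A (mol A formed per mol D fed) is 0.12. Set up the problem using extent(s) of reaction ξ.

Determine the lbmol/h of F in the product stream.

Yield of A: 1ξ₁ / 709 = 0.12 → ξ₁ = 85.08 lbmol/h.
Conversion of D: 2ξ₁ + 1ξ₂ = 0.643 × 709 = 455.9 → ξ₂ = 285.7 lbmol/h.
Outlet amounts (n = n₀ + Σ ν·ξ):
  D: 709 − 2(85.08) − 1(285.7) = 253.1
  A: 0 + 1(85.08) = 85.08
  F: 0 + 1(285.7) = 285.7

286 lbmol/h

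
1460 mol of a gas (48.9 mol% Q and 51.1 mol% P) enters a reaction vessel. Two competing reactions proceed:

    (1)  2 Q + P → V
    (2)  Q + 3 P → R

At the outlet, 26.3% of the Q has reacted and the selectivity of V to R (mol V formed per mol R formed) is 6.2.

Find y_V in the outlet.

0.0698

Conversion of Q: Q consumed = 0.263 × 713.9 = 187.8 mol = 2ξ₁ + 1ξ₂.
Selectivity: 1ξ₁ / (1ξ₂) = 6.2 → ξ₁ = 6.2 ξ₂.
Substitute: (2·6.2 + 1) ξ₂ = 187.8 → ξ₂ = 14.01 mol, ξ₁ = 86.88 mol.
Outlet amounts (n = n₀ + Σ ν·ξ):
  Q: 713.9 − 2(86.88) − 1(14.01) = 526.2
  P: 746.1 − 1(86.88) − 3(14.01) = 617.1
  V: 0 + 1(86.88) = 86.88
  R: 0 + 1(14.01) = 14.01
Total out = 1244 mol; y_V = 86.88 / 1244 = 0.06983.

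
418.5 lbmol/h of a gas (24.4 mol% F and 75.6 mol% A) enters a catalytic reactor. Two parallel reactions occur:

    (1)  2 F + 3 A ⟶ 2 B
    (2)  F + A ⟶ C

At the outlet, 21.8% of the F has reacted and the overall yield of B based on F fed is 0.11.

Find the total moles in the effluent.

391 lbmol/h

Yield of B: 2ξ₁ / 102.1 = 0.11 → ξ₁ = 5.616 lbmol/h.
Conversion of F: 2ξ₁ + 1ξ₂ = 0.218 × 102.1 = 22.26 → ξ₂ = 11.03 lbmol/h.
Outlet amounts (n = n₀ + Σ ν·ξ):
  F: 102.1 − 2(5.616) − 1(11.03) = 79.85
  A: 316.4 − 3(5.616) − 1(11.03) = 288.5
  B: 0 + 2(5.616) = 11.23
  C: 0 + 1(11.03) = 11.03
Total out = 79.85 + 288.5 + 11.23 + 11.03 = 390.6 lbmol/h.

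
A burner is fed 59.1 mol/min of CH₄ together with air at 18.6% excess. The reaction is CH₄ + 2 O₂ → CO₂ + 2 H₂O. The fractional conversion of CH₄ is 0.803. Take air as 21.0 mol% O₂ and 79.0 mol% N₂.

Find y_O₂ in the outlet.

Stoichiometric O₂ = 2 × 59.1 = 118.2 mol/min; O₂ fed = 118.2 × 1.186 = 140.2 mol/min.
N₂ fed = 140.2 × 79/21 = 527.4 mol/min.
Fuel reacted = 0.803 × 59.1 → ξ = 47.46 mol/min.
Outlet (n = n₀ + ν ξ):
  CH₄: 59.1 − 1(47.46) = 11.64
  O₂: 140.2 − 2(47.46) = 45.27
  N₂: 527.4 (inert)
  CO₂: 0 + 1(47.46) = 47.46
  H₂O: 0 + 2(47.46) = 94.91
Total out = 726.6 mol/min; y_O₂ = 45.27 / 726.6 = 0.0623.

0.0623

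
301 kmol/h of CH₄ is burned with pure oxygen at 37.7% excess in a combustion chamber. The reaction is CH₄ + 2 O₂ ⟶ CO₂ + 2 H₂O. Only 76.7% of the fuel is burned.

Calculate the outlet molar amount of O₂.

367 kmol/h

Stoichiometric O₂ = 2 × 301 = 602 kmol/h; O₂ fed = 602 × 1.377 = 829 kmol/h.
Fuel reacted = 0.767 × 301 → ξ = 230.9 kmol/h.
Outlet (n = n₀ + ν ξ):
  CH₄: 301 − 1(230.9) = 70.13
  O₂: 829 − 2(230.9) = 367.2
  CO₂: 0 + 1(230.9) = 230.9
  H₂O: 0 + 2(230.9) = 461.7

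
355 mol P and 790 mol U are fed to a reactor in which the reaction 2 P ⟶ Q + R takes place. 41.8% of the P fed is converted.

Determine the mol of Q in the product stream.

P reacted = 0.418 × 355 = 148.4 mol; ν_P = −2, so ξ = 148.4/2 = 74.19 mol.
Outlet amounts (n = n₀ + ν ξ):
  P: 355 − 2(74.19) = 206.6
  Q: 0 + 1(74.19) = 74.19
  R: 0 + 1(74.19) = 74.19
  U: 790 (inert)

74.2 mol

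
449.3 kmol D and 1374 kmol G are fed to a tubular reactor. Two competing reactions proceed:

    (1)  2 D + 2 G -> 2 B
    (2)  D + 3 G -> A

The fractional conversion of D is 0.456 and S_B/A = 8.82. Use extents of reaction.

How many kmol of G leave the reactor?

Conversion of D: D consumed = 0.456 × 449.3 = 204.9 kmol = 2ξ₁ + 1ξ₂.
Selectivity: 2ξ₁ / (1ξ₂) = 8.82 → ξ₁ = 4.41 ξ₂.
Substitute: (2·4.41 + 1) ξ₂ = 204.9 → ξ₂ = 20.86 kmol, ξ₁ = 92.01 kmol.
Outlet amounts (n = n₀ + Σ ν·ξ):
  D: 449.3 − 2(92.01) − 1(20.86) = 244.4
  G: 1374 − 2(92.01) − 3(20.86) = 1127
  B: 0 + 2(92.01) = 184
  A: 0 + 1(20.86) = 20.86

1130 kmol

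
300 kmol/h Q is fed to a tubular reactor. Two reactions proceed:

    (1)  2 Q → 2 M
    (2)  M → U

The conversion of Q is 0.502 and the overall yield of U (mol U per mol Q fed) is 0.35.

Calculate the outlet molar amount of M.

Conversion of Q: Q consumed = 2ξ₁ = 0.502 × 300 → ξ₁ = 75.3 kmol/h.
Yield of U: 1ξ₂ / 300 = 0.35 → ξ₂ = 105 kmol/h.
Outlet amounts (n = n₀ + Σ ν·ξ):
  Q: 300 − 2(75.3) = 149.4
  M: 0 + 2(75.3) − 1(105) = 45.6
  U: 0 + 1(105) = 105

45.6 kmol/h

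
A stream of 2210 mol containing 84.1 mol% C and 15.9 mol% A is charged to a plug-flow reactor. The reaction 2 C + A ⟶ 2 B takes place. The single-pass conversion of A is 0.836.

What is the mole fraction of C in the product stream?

A reacted = 0.836 × 351.4 = 293.8 mol; ν_A = −1, so ξ = 293.8/1 = 293.8 mol.
Outlet amounts (n = n₀ + ν ξ):
  C: 1859 − 2(293.8) = 1271
  A: 351.4 − 1(293.8) = 57.63
  B: 0 + 2(293.8) = 587.5
Total out = 1916 mol; y_C = 1271 / 1916 = 0.6633.

0.663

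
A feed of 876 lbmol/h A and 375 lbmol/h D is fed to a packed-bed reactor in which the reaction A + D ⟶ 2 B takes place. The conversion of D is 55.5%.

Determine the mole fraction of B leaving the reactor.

D reacted = 0.555 × 375 = 208.1 lbmol/h; ν_D = −1, so ξ = 208.1/1 = 208.1 lbmol/h.
Outlet amounts (n = n₀ + ν ξ):
  A: 876 − 1(208.1) = 667.9
  D: 375 − 1(208.1) = 166.9
  B: 0 + 2(208.1) = 416.3
Total out = 1251 lbmol/h; y_B = 416.3 / 1251 = 0.3327.

0.333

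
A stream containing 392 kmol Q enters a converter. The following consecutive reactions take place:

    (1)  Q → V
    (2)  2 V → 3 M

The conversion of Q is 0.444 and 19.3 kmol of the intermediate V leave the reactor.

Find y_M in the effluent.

0.495

Conversion of Q: Q consumed = 1ξ₁ = 0.444 × 392 → ξ₁ = 174 kmol.
V balance: n_V = 0 + 1ξ₁ − 2ξ₂ = 19.3 → ξ₂ = (1·174 − 19.3)/2 = 77.37 kmol.
Outlet amounts (n = n₀ + Σ ν·ξ):
  Q: 392 − 1(174) = 218
  V: 0 + 1(174) − 2(77.37) = 19.3
  M: 0 + 3(77.37) = 232.1
Total out = 469.4 kmol; y_M = 232.1 / 469.4 = 0.4945.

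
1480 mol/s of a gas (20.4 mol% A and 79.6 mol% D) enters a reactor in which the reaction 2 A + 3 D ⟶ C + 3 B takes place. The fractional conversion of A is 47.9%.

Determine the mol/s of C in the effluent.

A reacted = 0.479 × 301.9 = 144.6 mol/s; ν_A = −2, so ξ = 144.6/2 = 72.31 mol/s.
Outlet amounts (n = n₀ + ν ξ):
  A: 301.9 − 2(72.31) = 157.3
  D: 1178 − 3(72.31) = 961.2
  C: 0 + 1(72.31) = 72.31
  B: 0 + 3(72.31) = 216.9

72.3 mol/s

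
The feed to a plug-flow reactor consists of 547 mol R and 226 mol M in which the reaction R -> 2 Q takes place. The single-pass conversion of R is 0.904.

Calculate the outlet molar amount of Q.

R reacted = 0.904 × 547 = 494.5 mol; ν_R = −1, so ξ = 494.5/1 = 494.5 mol.
Outlet amounts (n = n₀ + ν ξ):
  R: 547 − 1(494.5) = 52.51
  Q: 0 + 2(494.5) = 989
  M: 226 (inert)

989 mol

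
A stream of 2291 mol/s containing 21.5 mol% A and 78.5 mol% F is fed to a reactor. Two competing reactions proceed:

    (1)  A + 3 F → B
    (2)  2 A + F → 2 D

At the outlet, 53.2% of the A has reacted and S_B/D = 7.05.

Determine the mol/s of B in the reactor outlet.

229 mol/s

Conversion of A: A consumed = 0.532 × 492.6 = 262 mol/s = 1ξ₁ + 2ξ₂.
Selectivity: 1ξ₁ / (2ξ₂) = 7.05 → ξ₁ = 14.1 ξ₂.
Substitute: (1·14.1 + 2) ξ₂ = 262 → ξ₂ = 16.28 mol/s, ξ₁ = 229.5 mol/s.
Outlet amounts (n = n₀ + Σ ν·ξ):
  A: 492.6 − 1(229.5) − 2(16.28) = 230.5
  F: 1798 − 3(229.5) − 1(16.28) = 1094
  B: 0 + 1(229.5) = 229.5
  D: 0 + 2(16.28) = 32.55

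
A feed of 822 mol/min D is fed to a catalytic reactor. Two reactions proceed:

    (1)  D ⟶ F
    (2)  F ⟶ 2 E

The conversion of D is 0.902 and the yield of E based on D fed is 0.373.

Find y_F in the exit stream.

Conversion of D: D consumed = 1ξ₁ = 0.902 × 822 → ξ₁ = 741.4 mol/min.
Yield of E: 2ξ₂ / 822 = 0.373 → ξ₂ = 153.3 mol/min.
Outlet amounts (n = n₀ + Σ ν·ξ):
  D: 822 − 1(741.4) = 80.56
  F: 0 + 1(741.4) − 1(153.3) = 588.1
  E: 0 + 2(153.3) = 306.6
Total out = 975.3 mol/min; y_F = 588.1 / 975.3 = 0.603.

0.603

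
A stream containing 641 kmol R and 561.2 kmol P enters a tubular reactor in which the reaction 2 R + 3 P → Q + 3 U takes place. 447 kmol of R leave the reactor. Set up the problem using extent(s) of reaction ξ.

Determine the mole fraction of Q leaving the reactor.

For R: n = n₀ − 2ξ → 447 = 641 − 2ξ, giving ξ = 97 kmol.
Outlet amounts (n = n₀ + ν ξ):
  R: 641 − 2(97) = 447
  P: 561.2 − 3(97) = 270.2
  Q: 0 + 1(97) = 97
  U: 0 + 3(97) = 291
Total out = 1105 kmol; y_Q = 97 / 1105 = 0.08777.

0.0878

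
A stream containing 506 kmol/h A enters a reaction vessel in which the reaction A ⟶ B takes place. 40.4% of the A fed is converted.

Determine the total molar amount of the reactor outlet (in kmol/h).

A reacted = 0.404 × 506 = 204.4 kmol/h; ν_A = −1, so ξ = 204.4/1 = 204.4 kmol/h.
Outlet amounts (n = n₀ + ν ξ):
  A: 506 − 1(204.4) = 301.6
  B: 0 + 1(204.4) = 204.4
Total out = 301.6 + 204.4 = 506 kmol/h.

506 kmol/h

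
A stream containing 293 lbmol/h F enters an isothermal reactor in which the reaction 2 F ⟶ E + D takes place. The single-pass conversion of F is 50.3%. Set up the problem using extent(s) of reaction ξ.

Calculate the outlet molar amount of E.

F reacted = 0.503 × 293 = 147.4 lbmol/h; ν_F = −2, so ξ = 147.4/2 = 73.69 lbmol/h.
Outlet amounts (n = n₀ + ν ξ):
  F: 293 − 2(73.69) = 145.6
  E: 0 + 1(73.69) = 73.69
  D: 0 + 1(73.69) = 73.69

73.7 lbmol/h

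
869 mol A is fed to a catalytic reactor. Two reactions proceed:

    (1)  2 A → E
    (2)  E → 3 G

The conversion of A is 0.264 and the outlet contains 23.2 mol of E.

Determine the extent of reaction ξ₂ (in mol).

Conversion of A: A consumed = 2ξ₁ = 0.264 × 869 → ξ₁ = 114.7 mol.
E balance: n_E = 0 + 1ξ₁ − 1ξ₂ = 23.2 → ξ₂ = (1·114.7 − 23.2)/1 = 91.51 mol.
Outlet amounts (n = n₀ + Σ ν·ξ):
  A: 869 − 2(114.7) = 639.6
  E: 0 + 1(114.7) − 1(91.51) = 23.2
  G: 0 + 3(91.51) = 274.5

ξ₂ = 91.5 mol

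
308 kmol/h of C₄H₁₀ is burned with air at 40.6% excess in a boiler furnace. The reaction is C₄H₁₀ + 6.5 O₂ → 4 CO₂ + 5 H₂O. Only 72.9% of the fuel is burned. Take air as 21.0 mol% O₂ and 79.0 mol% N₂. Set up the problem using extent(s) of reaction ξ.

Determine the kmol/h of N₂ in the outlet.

Stoichiometric O₂ = 6.5 × 308 = 2002 kmol/h; O₂ fed = 2002 × 1.406 = 2815 kmol/h.
N₂ fed = 2815 × 79/21 = 10590 kmol/h.
Fuel reacted = 0.729 × 308 → ξ = 224.5 kmol/h.
Outlet (n = n₀ + ν ξ):
  C₄H₁₀: 308 − 1(224.5) = 83.47
  O₂: 2815 − 6.5(224.5) = 1355
  N₂: 10590 (inert)
  CO₂: 0 + 4(224.5) = 898.1
  H₂O: 0 + 5(224.5) = 1123

10600 kmol/h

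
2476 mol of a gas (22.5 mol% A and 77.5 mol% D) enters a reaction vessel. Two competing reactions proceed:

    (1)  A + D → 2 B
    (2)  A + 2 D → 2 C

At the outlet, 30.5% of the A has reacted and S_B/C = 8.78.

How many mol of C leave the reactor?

Conversion of A: A consumed = 0.305 × 557.1 = 169.9 mol = 1ξ₁ + 1ξ₂.
Selectivity: 2ξ₁ / (2ξ₂) = 8.78 → ξ₁ = 8.78 ξ₂.
Substitute: (1·8.78 + 1) ξ₂ = 169.9 → ξ₂ = 17.37 mol, ξ₁ = 152.5 mol.
Outlet amounts (n = n₀ + Σ ν·ξ):
  A: 557.1 − 1(152.5) − 1(17.37) = 387.2
  D: 1919 − 1(152.5) − 2(17.37) = 1732
  B: 0 + 2(152.5) = 305.1
  C: 0 + 2(17.37) = 34.75

34.7 mol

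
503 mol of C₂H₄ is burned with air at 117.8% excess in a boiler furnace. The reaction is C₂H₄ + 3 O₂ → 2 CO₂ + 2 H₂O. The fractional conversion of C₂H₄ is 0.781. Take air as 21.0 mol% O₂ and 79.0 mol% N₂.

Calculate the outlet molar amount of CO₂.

Stoichiometric O₂ = 3 × 503 = 1509 mol; O₂ fed = 1509 × 2.178 = 3287 mol.
N₂ fed = 3287 × 79/21 = 12360 mol.
Fuel reacted = 0.781 × 503 → ξ = 392.8 mol.
Outlet (n = n₀ + ν ξ):
  C₂H₄: 503 − 1(392.8) = 110.2
  O₂: 3287 − 3(392.8) = 2108
  N₂: 12360 (inert)
  CO₂: 0 + 2(392.8) = 785.7
  H₂O: 0 + 2(392.8) = 785.7

786 mol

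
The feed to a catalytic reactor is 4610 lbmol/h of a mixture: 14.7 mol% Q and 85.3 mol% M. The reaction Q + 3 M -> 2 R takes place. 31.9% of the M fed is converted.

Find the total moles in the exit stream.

M reacted = 0.319 × 3932 = 1254 lbmol/h; ν_M = −3, so ξ = 1254/3 = 418.1 lbmol/h.
Outlet amounts (n = n₀ + ν ξ):
  Q: 677.7 − 1(418.1) = 259.5
  M: 3932 − 3(418.1) = 2678
  R: 0 + 2(418.1) = 836.3
Total out = 259.5 + 2678 + 836.3 = 3774 lbmol/h.

3770 lbmol/h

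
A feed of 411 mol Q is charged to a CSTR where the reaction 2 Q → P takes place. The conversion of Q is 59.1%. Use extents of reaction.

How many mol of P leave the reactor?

121 mol

Q reacted = 0.591 × 411 = 242.9 mol; ν_Q = −2, so ξ = 242.9/2 = 121.5 mol.
Outlet amounts (n = n₀ + ν ξ):
  Q: 411 − 2(121.5) = 168.1
  P: 0 + 1(121.5) = 121.5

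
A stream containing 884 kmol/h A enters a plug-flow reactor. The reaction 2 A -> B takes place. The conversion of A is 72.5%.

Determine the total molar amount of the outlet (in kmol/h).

A reacted = 0.725 × 884 = 640.9 kmol/h; ν_A = −2, so ξ = 640.9/2 = 320.4 kmol/h.
Outlet amounts (n = n₀ + ν ξ):
  A: 884 − 2(320.4) = 243.1
  B: 0 + 1(320.4) = 320.4
Total out = 243.1 + 320.4 = 563.5 kmol/h.

564 kmol/h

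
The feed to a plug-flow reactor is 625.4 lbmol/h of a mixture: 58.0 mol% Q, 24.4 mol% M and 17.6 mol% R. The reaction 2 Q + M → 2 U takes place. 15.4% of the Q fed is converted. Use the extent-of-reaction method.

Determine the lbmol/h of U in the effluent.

Q reacted = 0.154 × 362.7 = 55.86 lbmol/h; ν_Q = −2, so ξ = 55.86/2 = 27.93 lbmol/h.
Outlet amounts (n = n₀ + ν ξ):
  Q: 362.7 − 2(27.93) = 306.9
  M: 152.6 − 1(27.93) = 124.7
  U: 0 + 2(27.93) = 55.86
  R: 110.1 (inert)

55.9 lbmol/h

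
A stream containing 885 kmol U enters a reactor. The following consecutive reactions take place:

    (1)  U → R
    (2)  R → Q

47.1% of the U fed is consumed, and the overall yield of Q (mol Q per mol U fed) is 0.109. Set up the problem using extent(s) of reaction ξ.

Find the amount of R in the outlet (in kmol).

320 kmol

Conversion of U: U consumed = 1ξ₁ = 0.471 × 885 → ξ₁ = 416.8 kmol.
Yield of Q: 1ξ₂ / 885 = 0.109 → ξ₂ = 96.47 kmol.
Outlet amounts (n = n₀ + Σ ν·ξ):
  U: 885 − 1(416.8) = 468.2
  R: 0 + 1(416.8) − 1(96.47) = 320.4
  Q: 0 + 1(96.47) = 96.47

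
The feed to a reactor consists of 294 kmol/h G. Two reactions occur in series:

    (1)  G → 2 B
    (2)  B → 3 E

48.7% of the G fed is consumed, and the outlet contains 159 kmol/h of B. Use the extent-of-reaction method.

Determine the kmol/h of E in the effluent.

Conversion of G: G consumed = 1ξ₁ = 0.487 × 294 → ξ₁ = 143.2 kmol/h.
B balance: n_B = 0 + 2ξ₁ − 1ξ₂ = 159 → ξ₂ = (2·143.2 − 159)/1 = 127.4 kmol/h.
Outlet amounts (n = n₀ + Σ ν·ξ):
  G: 294 − 1(143.2) = 150.8
  B: 0 + 2(143.2) − 1(127.4) = 159
  E: 0 + 3(127.4) = 382.1

382 kmol/h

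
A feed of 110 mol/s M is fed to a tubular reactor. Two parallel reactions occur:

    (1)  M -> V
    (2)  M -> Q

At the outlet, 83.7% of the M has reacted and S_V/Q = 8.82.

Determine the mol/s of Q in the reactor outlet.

Conversion of M: M consumed = 0.837 × 110 = 92.07 mol/s = 1ξ₁ + 1ξ₂.
Selectivity: 1ξ₁ / (1ξ₂) = 8.82 → ξ₁ = 8.82 ξ₂.
Substitute: (1·8.82 + 1) ξ₂ = 92.07 → ξ₂ = 9.376 mol/s, ξ₁ = 82.69 mol/s.
Outlet amounts (n = n₀ + Σ ν·ξ):
  M: 110 − 1(82.69) − 1(9.376) = 17.93
  V: 0 + 1(82.69) = 82.69
  Q: 0 + 1(9.376) = 9.376

9.38 mol/s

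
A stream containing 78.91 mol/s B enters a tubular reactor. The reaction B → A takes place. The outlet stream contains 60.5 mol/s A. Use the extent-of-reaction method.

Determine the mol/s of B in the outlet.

18.4 mol/s

For A: n = n₀ + 1ξ → 60.5 = 0 + 1ξ, giving ξ = 60.5 mol/s.
Outlet amounts (n = n₀ + ν ξ):
  B: 78.91 − 1(60.5) = 18.41
  A: 0 + 1(60.5) = 60.5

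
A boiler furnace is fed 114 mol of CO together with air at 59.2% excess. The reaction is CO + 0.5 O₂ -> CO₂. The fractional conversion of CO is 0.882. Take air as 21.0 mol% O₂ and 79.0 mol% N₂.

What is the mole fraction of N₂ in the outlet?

0.688

Stoichiometric O₂ = 0.5 × 114 = 57 mol; O₂ fed = 57 × 1.592 = 90.74 mol.
N₂ fed = 90.74 × 79/21 = 341.4 mol.
Fuel reacted = 0.882 × 114 → ξ = 100.5 mol.
Outlet (n = n₀ + ν ξ):
  CO: 114 − 1(100.5) = 13.45
  O₂: 90.74 − 0.5(100.5) = 40.47
  N₂: 341.4 (inert)
  CO₂: 0 + 1(100.5) = 100.5
Total out = 495.8 mol; y_N₂ = 341.4 / 495.8 = 0.6885.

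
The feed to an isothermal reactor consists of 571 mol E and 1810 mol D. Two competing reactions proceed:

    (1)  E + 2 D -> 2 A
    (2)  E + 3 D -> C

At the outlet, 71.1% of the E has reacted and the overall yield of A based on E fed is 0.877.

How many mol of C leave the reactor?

Yield of A: 2ξ₁ / 571 = 0.877 → ξ₁ = 250.4 mol.
Conversion of E: 1ξ₁ + 1ξ₂ = 0.711 × 571 = 406 → ξ₂ = 155.6 mol.
Outlet amounts (n = n₀ + Σ ν·ξ):
  E: 571 − 1(250.4) − 1(155.6) = 165
  D: 1810 − 2(250.4) − 3(155.6) = 842.4
  A: 0 + 2(250.4) = 500.8
  C: 0 + 1(155.6) = 155.6

156 mol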